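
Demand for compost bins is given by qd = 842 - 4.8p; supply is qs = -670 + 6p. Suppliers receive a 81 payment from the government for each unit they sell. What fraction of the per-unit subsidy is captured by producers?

Pre-subsidy: 842 - 4.8p = -670 + 6p gives p* = 140, q* = 170.
With the subsidy, sellers receive ps = pb + 81 for each unit, where pb is the price buyers pay.
Supply in terms of pb becomes qs = -670 + 6(pb + 81) = -184 + 6pb. Setting this equal to demand: 842 - 4.8pb = -184 + 6pb, so pb = 95.
Sellers receive ps = 95 + 81 = 176; q' = 842 − 4.8·95 = 386.
Buyers' price falls by p* − pb = 140 − 95 = 45; sellers' price rises by ps − p* = 176 − 140 = 36.
So producers capture 36/81 = 4/9 of each unit of subsidy.

Producer share = 4/9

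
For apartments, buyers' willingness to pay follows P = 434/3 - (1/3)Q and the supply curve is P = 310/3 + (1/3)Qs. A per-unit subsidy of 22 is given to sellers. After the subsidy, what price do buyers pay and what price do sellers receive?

Buyers pay 113; sellers receive 135

Pre-subsidy: 434/3 - (1/3)Q = 310/3 + (1/3)Q gives Q* = 62 and P* = 124.
With the subsidy, sellers receive Ps = Pb + 22 for each unit, where Pb is the price buyers pay.
On the curves, Pb = 434/3 - (1/3)Q and Ps = 310/3 + (1/3)Q; the wedge Ps − Pb = 22 gives 310/3 + (1/3)Q − (434/3 - (1/3)Q) = 22, so Q' = 95.
Then Pb = 434/3 − (1/3)·95 = 113 and Ps = 310/3 + (1/3)·95 = 135.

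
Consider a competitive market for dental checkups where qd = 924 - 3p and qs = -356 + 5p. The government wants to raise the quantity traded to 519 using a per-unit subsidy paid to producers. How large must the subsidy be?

At q = 519, invert demand for the buyer price: pb = (924 − 519)/3 = 135; invert supply for the seller price: ps = (519 − (-356))/5 = 175.
The subsidy must fill the gap: s = ps − pb = 175 − 135 = 40.

Required subsidy s = 40 per unit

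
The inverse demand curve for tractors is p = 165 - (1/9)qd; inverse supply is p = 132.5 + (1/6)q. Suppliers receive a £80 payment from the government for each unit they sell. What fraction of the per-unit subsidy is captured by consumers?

Pre-subsidy: 165 - (1/9)q = 132.5 + (1/6)q gives q* = 117 and p* = 152.
With the subsidy, sellers receive ps = pb + 80 for each unit, where pb is the price buyers pay.
On the curves, pb = 165 - (1/9)q and ps = 132.5 + (1/6)q; the wedge ps − pb = 80 gives 132.5 + (1/6)q − (165 - (1/9)q) = 80, so q' = 405.
Then pb = 165 − (1/9)·405 = 120 and ps = 132.5 + (1/6)·405 = 200.
Buyers' price falls by p* − pb = 152 − 120 = 32; sellers' price rises by ps − p* = 200 − 152 = 48.
So consumers capture 32/80 = 0.4 of each unit of subsidy.

Consumer share = 0.4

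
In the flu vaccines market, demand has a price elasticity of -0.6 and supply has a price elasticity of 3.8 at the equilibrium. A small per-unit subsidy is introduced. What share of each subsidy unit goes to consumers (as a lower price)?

For a small subsidy around the equilibrium, the benefit split depends on the relative slopes, which at a point are proportional to the elasticities.
Buyer share = εs/(εs + |εd|) = 3.8/(3.8 + 0.6) = 19/22; seller share = |εd|/(εs + |εd|) = 3/22.

Consumer share = 19/22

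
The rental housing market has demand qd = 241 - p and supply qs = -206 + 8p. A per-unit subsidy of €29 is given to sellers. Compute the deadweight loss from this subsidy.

Pre-subsidy: 241 - p = -206 + 8p gives p* = 149/3, q* = 574/3.
With the subsidy, sellers receive ps = pb + 29 for each unit, where pb is the price buyers pay.
Supply in terms of pb becomes qs = -206 + 8(pb + 29) = 26 + 8pb. Setting this equal to demand: 241 - pb = 26 + 8pb, so pb = 215/9.
Sellers receive ps = 215/9 + 29 = 476/9; q' = 241 − 1·(215/9) = 1954/9.
The subsidy expands output by 1954/9 − 574/3 = 232/9 past the efficient level; on those units the gap between marginal cost and willingness to pay runs from 0 up to 29.
DWL = ½ × 29 × 232/9 = 3364/9.

Deadweight loss = 3364/9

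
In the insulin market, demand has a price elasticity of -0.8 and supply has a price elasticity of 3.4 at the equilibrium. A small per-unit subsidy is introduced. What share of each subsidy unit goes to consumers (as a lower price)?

Consumer share = 17/21

For a small subsidy around the equilibrium, the benefit split depends on the relative slopes, which at a point are proportional to the elasticities.
Buyer share = εs/(εs + |εd|) = 3.4/(3.4 + 0.8) = 17/21; seller share = |εd|/(εs + |εd|) = 4/21.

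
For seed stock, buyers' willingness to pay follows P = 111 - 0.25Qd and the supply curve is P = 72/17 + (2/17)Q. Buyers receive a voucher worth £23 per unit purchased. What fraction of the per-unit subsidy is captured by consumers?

Consumer share = 0.68

Pre-subsidy: 111 - 0.25Q = 72/17 + (2/17)Q gives Q* = 290.4 and P* = 38.4.
With the rebate, buyers effectively pay Pb = Ps − 23, where Ps is the price sellers receive.
On the curves, Pb = 111 - 0.25Q and Ps = 72/17 + (2/17)Q; the wedge Ps − Pb = 23 gives 72/17 + (2/17)Q − (111 - 0.25Q) = 23, so Q' = 352.96.
Then Pb = 111 − 0.25·352.96 = 22.76 and Ps = 72/17 + (2/17)·352.96 = 45.76.
Buyers' price falls by P* − Pb = 38.4 − 22.76 = 15.64; sellers' price rises by Ps − P* = 45.76 − 38.4 = 7.36.
So consumers capture 15.64/23 = 0.68 of each unit of subsidy.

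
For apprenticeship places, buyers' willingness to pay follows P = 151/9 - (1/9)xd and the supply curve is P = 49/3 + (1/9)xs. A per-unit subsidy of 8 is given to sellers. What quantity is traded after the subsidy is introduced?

x' = 38

Pre-subsidy: 151/9 - (1/9)x = 49/3 + (1/9)x gives x* = 2 and P* = 149/9.
With the subsidy, sellers receive Ps = Pb + 8 for each unit, where Pb is the price buyers pay.
On the curves, Pb = 151/9 - (1/9)x and Ps = 49/3 + (1/9)x; the wedge Ps − Pb = 8 gives 49/3 + (1/9)x − (151/9 - (1/9)x) = 8, so x' = 38.
Then Pb = 151/9 − (1/9)·38 = 113/9 and Ps = 49/3 + (1/9)·38 = 185/9.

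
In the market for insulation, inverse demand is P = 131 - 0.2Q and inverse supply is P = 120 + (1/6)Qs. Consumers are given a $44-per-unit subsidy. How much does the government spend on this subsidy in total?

Pre-subsidy: 131 - 0.2Q = 120 + (1/6)Q gives Q* = 30 and P* = 125.
With the rebate, buyers effectively pay Pb = Ps − 44, where Ps is the price sellers receive.
On the curves, Pb = 131 - 0.2Q and Ps = 120 + (1/6)Q; the wedge Ps − Pb = 44 gives 120 + (1/6)Q − (131 - 0.2Q) = 44, so Q' = 150.
Then Pb = 131 − 0.2·150 = 101 and Ps = 120 + (1/6)·150 = 145.
Government outlay = subsidy × quantity = 44 × 150 = 6600.

Government cost = $6600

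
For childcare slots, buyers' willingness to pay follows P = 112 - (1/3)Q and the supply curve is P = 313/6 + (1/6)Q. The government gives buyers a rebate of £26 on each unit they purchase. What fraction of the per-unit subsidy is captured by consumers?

Pre-subsidy: 112 - (1/3)Q = 313/6 + (1/6)Q gives Q* = 359/3 and P* = 649/9.
With the rebate, buyers effectively pay Pb = Ps − 26, where Ps is the price sellers receive.
On the curves, Pb = 112 - (1/3)Q and Ps = 313/6 + (1/6)Q; the wedge Ps − Pb = 26 gives 313/6 + (1/6)Q − (112 - (1/3)Q) = 26, so Q' = 515/3.
Then Pb = 112 − (1/3)·(515/3) = 493/9 and Ps = 313/6 + (1/6)·(515/3) = 727/9.
Buyers' price falls by P* − Pb = 649/9 − 493/9 = 52/3; sellers' price rises by Ps − P* = 727/9 − 649/9 = 26/3.
So consumers capture (52/3)/26 = 2/3 of each unit of subsidy.

Consumer share = 2/3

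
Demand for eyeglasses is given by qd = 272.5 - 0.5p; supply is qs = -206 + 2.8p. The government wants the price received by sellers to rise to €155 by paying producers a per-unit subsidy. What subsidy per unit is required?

At a seller price of 155, quantity supplied is -206 + 2.8·155 = 228.
Buyers absorb 228 only when they pay pb with 272.5 − 0.5·pb = 228, i.e. pb = 89.
s = ps − pb = 155 − 89 = 66.

Required subsidy s = €66 per unit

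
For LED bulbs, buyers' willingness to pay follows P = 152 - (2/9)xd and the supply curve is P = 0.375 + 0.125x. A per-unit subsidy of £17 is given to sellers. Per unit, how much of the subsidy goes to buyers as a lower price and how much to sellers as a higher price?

Pre-subsidy: 152 - (2/9)x = 0.375 + 0.125x gives x* = 436.68 and P* = 54.96.
With the subsidy, sellers receive Ps = Pb + 17 for each unit, where Pb is the price buyers pay.
On the curves, Pb = 152 - (2/9)x and Ps = 0.375 + 0.125x; the wedge Ps − Pb = 17 gives 0.375 + 0.125x − (152 - (2/9)x) = 17, so x' = 485.64.
Then Pb = 152 − (2/9)·485.64 = 44.08 and Ps = 0.375 + 0.125·485.64 = 61.08.
Buyers' price falls by P* − Pb = 54.96 − 44.08 = 10.88; sellers' price rises by Ps − P* = 61.08 − 54.96 = 6.12.

Buyers gain £10.88 per unit; sellers gain £6.12 per unit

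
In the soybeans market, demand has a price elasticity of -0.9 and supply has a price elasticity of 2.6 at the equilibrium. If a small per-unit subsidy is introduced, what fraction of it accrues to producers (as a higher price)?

Producer share = 9/35

For a small subsidy around the equilibrium, the benefit split depends on the relative slopes, which at a point are proportional to the elasticities.
Buyer share = εs/(εs + |εd|) = 2.6/(2.6 + 0.9) = 26/35; seller share = |εd|/(εs + |εd|) = 9/35.
So producers capture 9/35 of the subsidy.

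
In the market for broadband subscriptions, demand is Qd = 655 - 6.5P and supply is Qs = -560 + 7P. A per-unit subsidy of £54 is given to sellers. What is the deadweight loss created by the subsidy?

Pre-subsidy: 655 - 6.5P = -560 + 7P gives P* = 90, Q* = 70.
With the subsidy, sellers receive Ps = Pb + 54 for each unit, where Pb is the price buyers pay.
Supply in terms of Pb becomes Qs = -560 + 7(Pb + 54) = -182 + 7Pb. Setting this equal to demand: 655 - 6.5Pb = -182 + 7Pb, so Pb = 62.
Sellers receive Ps = 62 + 54 = 116; Q' = 655 − 6.5·62 = 252.
The subsidy expands output by 252 − 70 = 182 past the efficient level; on those units the gap between marginal cost and willingness to pay runs from 0 up to 54.
DWL = ½ × 54 × 182 = 4914.

Deadweight loss = £4914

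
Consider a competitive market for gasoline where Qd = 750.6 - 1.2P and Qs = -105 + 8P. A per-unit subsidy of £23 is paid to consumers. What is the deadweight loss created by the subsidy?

Deadweight loss = £276

Pre-subsidy: 750.6 - 1.2P = -105 + 8P gives P* = 93, Q* = 639.
With the rebate, buyers effectively pay Pb = Ps − 23, where Ps is the price sellers receive.
Demand in terms of Ps becomes Qd = 750.6 − 1.2(Ps − 23) = 778.2 - 1.2Ps. Setting this equal to supply: 778.2 - 1.2Ps = -105 + 8Ps, so Ps = 96.
Buyers pay Pb = 96 − 23 = 73; Q' = -105 + 8·96 = 663.
The subsidy expands output by 663 − 639 = 24 past the efficient level; on those units the gap between marginal cost and willingness to pay runs from 0 up to 23.
DWL = ½ × 23 × 24 = 276.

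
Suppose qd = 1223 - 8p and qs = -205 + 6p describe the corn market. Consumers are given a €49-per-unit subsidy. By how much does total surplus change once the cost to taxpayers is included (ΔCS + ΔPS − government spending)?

Pre-subsidy: 1223 - 8p = -205 + 6p gives p* = 102, q* = 407.
With the rebate, buyers effectively pay pb = ps − 49, where ps is the price sellers receive.
Demand in terms of ps becomes qd = 1223 − 8(ps − 49) = 1615 - 8ps. Setting this equal to supply: 1615 - 8ps = -205 + 6ps, so ps = 130.
Buyers pay pb = 130 − 49 = 81; q' = -205 + 6·130 = 575.
ΔCS = ½(407 + 575)(102 − 81) = 10311; ΔPS = ½(407 + 575)(130 − 102) = 13748.
Government spending = 49 × 575 = 28175.
Net change = 10311 + 13748 − 28175 = -4116. The loss equals the DWL triangle ½·49·168.

Net change in total surplus = -€4116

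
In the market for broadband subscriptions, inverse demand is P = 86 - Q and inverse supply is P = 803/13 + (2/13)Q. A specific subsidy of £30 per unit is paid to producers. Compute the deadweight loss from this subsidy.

Pre-subsidy: 86 - Q = 803/13 + (2/13)Q gives Q* = 21 and P* = 65.
With the subsidy, sellers receive Ps = Pb + 30 for each unit, where Pb is the price buyers pay.
On the curves, Pb = 86 - Q and Ps = 803/13 + (2/13)Q; the wedge Ps − Pb = 30 gives 803/13 + (2/13)Q − (86 - Q) = 30, so Q' = 47.
Then Pb = 86 − 1·47 = 39 and Ps = 803/13 + (2/13)·47 = 69.
The subsidy expands output by 47 − 21 = 26 past the efficient level; on those units the gap between marginal cost and willingness to pay runs from 0 up to 30.
DWL = ½ × 30 × 26 = 390.

Deadweight loss = £390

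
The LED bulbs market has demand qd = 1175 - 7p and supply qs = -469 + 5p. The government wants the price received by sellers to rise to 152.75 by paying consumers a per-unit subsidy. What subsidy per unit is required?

At a seller price of 152.75, quantity supplied is -469 + 5·152.75 = 294.75.
Buyers absorb 294.75 only when they pay pb with 1175 − 7·pb = 294.75, i.e. pb = 125.75.
s = ps − pb = 152.75 − 125.75 = 27.

Required subsidy s = 27 per unit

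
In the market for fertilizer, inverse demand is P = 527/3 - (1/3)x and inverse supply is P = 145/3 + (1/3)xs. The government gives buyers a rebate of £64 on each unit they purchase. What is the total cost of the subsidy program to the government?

Pre-subsidy: 527/3 - (1/3)x = 145/3 + (1/3)x gives x* = 191 and P* = 112.
With the rebate, buyers effectively pay Pb = Ps − 64, where Ps is the price sellers receive.
On the curves, Pb = 527/3 - (1/3)x and Ps = 145/3 + (1/3)x; the wedge Ps − Pb = 64 gives 145/3 + (1/3)x − (527/3 - (1/3)x) = 64, so x' = 287.
Then Pb = 527/3 − (1/3)·287 = 80 and Ps = 145/3 + (1/3)·287 = 144.
Government outlay = subsidy × quantity = 64 × 287 = 18368.

Government cost = £18368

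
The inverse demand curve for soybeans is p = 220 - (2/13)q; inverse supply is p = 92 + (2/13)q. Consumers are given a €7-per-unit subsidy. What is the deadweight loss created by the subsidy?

Pre-subsidy: 220 - (2/13)q = 92 + (2/13)q gives q* = 416 and p* = 156.
With the rebate, buyers effectively pay pb = ps − 7, where ps is the price sellers receive.
On the curves, pb = 220 - (2/13)q and ps = 92 + (2/13)q; the wedge ps − pb = 7 gives 92 + (2/13)q − (220 - (2/13)q) = 7, so q' = 438.75.
Then pb = 220 − (2/13)·438.75 = 152.5 and ps = 92 + (2/13)·438.75 = 159.5.
The subsidy expands output by 438.75 − 416 = 22.75 past the efficient level; on those units the gap between marginal cost and willingness to pay runs from 0 up to 7.
DWL = ½ × 7 × 22.75 = 79.625.

Deadweight loss = €79.625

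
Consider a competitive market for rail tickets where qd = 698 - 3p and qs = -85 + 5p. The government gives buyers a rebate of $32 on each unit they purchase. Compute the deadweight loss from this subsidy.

Deadweight loss = $960

Pre-subsidy: 698 - 3p = -85 + 5p gives p* = 97.875, q* = 404.375.
With the rebate, buyers effectively pay pb = ps − 32, where ps is the price sellers receive.
Demand in terms of ps becomes qd = 698 − 3(ps − 32) = 794 - 3ps. Setting this equal to supply: 794 - 3ps = -85 + 5ps, so ps = 109.875.
Buyers pay pb = 109.875 − 32 = 77.875; q' = -85 + 5·109.875 = 464.375.
The subsidy expands output by 464.375 − 404.375 = 60 past the efficient level; on those units the gap between marginal cost and willingness to pay runs from 0 up to 32.
DWL = ½ × 32 × 60 = 960.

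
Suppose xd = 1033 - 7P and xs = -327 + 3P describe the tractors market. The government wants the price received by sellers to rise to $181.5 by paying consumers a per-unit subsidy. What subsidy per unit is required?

Required subsidy s = $65 per unit

At a seller price of 181.5, quantity supplied is -327 + 3·181.5 = 217.5.
Buyers absorb 217.5 only when they pay Pb with 1033 − 7·Pb = 217.5, i.e. Pb = 116.5.
s = Ps − Pb = 181.5 − 116.5 = 65.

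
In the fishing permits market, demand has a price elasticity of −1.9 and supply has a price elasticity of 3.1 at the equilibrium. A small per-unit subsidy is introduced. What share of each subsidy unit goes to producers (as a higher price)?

For a small subsidy around the equilibrium, the benefit split depends on the relative slopes, which at a point are proportional to the elasticities.
Buyer share = εs/(εs + |εd|) = 3.1/(3.1 + 1.9) = 0.62; seller share = |εd|/(εs + |εd|) = 0.38.
So producers capture 0.38 of the subsidy.

Producer share = 0.38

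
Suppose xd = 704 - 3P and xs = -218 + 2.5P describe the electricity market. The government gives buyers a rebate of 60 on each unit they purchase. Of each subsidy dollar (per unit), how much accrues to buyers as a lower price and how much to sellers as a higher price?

Buyers gain 300/11 per unit; sellers gain 360/11 per unit

Pre-subsidy: 704 - 3P = -218 + 2.5P gives P* = 1844/11, x* = 2212/11.
With the rebate, buyers effectively pay Pb = Ps − 60, where Ps is the price sellers receive.
Demand in terms of Ps becomes xd = 704 − 3(Ps − 60) = 884 - 3Ps. Setting this equal to supply: 884 - 3Ps = -218 + 2.5Ps, so Ps = 2204/11.
Buyers pay Pb = 2204/11 − 60 = 1544/11; x' = -218 + 2.5·(2204/11) = 3112/11.
Buyers' price falls by P* − Pb = 1844/11 − 1544/11 = 300/11; sellers' price rises by Ps − P* = 2204/11 − 1844/11 = 360/11.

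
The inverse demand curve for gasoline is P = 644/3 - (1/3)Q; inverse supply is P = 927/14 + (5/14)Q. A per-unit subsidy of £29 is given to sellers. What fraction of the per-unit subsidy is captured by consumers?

Consumer share = 14/29

Pre-subsidy: 644/3 - (1/3)Q = 927/14 + (5/14)Q gives Q* = 215 and P* = 143.
With the subsidy, sellers receive Ps = Pb + 29 for each unit, where Pb is the price buyers pay.
On the curves, Pb = 644/3 - (1/3)Q and Ps = 927/14 + (5/14)Q; the wedge Ps − Pb = 29 gives 927/14 + (5/14)Q − (644/3 - (1/3)Q) = 29, so Q' = 257.
Then Pb = 644/3 − (1/3)·257 = 129 and Ps = 927/14 + (5/14)·257 = 158.
Buyers' price falls by P* − Pb = 143 − 129 = 14; sellers' price rises by Ps − P* = 158 − 143 = 15.
So consumers capture 14/29 = 14/29 of each unit of subsidy.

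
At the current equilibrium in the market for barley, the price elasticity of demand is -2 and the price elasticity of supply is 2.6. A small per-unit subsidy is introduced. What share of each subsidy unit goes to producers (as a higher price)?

Producer share = 10/23

For a small subsidy around the equilibrium, the benefit split depends on the relative slopes, which at a point are proportional to the elasticities.
Buyer share = εs/(εs + |εd|) = 2.6/(2.6 + 2) = 13/23; seller share = |εd|/(εs + |εd|) = 10/23.
So producers capture 10/23 of the subsidy.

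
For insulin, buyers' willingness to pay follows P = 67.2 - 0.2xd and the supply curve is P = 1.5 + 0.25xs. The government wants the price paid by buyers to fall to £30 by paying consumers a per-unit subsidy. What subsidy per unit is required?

At a buyer price of 30, quantity demanded is 336 − 5·30 = 186.
Sellers supply 186 only when they receive Ps = 1.5 + 0.25·186 = 48.
s = Ps − Pb = 48 − 30 = 18.

Required subsidy s = £18 per unit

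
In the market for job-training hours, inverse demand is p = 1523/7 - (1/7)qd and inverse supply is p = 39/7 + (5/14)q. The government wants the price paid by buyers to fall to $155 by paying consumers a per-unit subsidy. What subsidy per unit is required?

Required subsidy s = $7 per unit

At a buyer price of 155, quantity demanded is 1523 − 7·155 = 438.
Sellers supply 438 only when they receive ps = 39/7 + (5/14)·438 = 162.
s = ps − pb = 162 − 155 = 7.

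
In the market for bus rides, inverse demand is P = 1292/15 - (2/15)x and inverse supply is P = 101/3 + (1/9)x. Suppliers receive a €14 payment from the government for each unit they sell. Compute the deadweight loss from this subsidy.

Deadweight loss = 4410/11

Pre-subsidy: 1292/15 - (2/15)x = 101/3 + (1/9)x gives x* = 2361/11 and P* = 1898/33.
With the subsidy, sellers receive Ps = Pb + 14 for each unit, where Pb is the price buyers pay.
On the curves, Pb = 1292/15 - (2/15)x and Ps = 101/3 + (1/9)x; the wedge Ps − Pb = 14 gives 101/3 + (1/9)x − (1292/15 - (2/15)x) = 14, so x' = 2991/11.
Then Pb = 1292/15 − (2/15)·(2991/11) = 1646/33 and Ps = 101/3 + (1/9)·(2991/11) = 2108/33.
The subsidy expands output by 2991/11 − 2361/11 = 630/11 past the efficient level; on those units the gap between marginal cost and willingness to pay runs from 0 up to 14.
DWL = ½ × 14 × 630/11 = 4410/11.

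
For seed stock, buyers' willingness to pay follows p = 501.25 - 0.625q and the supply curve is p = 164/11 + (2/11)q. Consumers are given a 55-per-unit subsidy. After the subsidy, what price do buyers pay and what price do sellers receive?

Buyers pay 5815/71; sellers receive 9720/71

Pre-subsidy: 501.25 - 0.625q = 164/11 + (2/11)q gives q* = 42798/71 and p* = 8840/71.
With the rebate, buyers effectively pay pb = ps − 55, where ps is the price sellers receive.
On the curves, pb = 501.25 - 0.625q and ps = 164/11 + (2/11)q; the wedge ps − pb = 55 gives 164/11 + (2/11)q − (501.25 - 0.625q) = 55, so q' = 47638/71.
Then pb = 501.25 − 0.625·(47638/71) = 5815/71 and ps = 164/11 + (2/11)·(47638/71) = 9720/71.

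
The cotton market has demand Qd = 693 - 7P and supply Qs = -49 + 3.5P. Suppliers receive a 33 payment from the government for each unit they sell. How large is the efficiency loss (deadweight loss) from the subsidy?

Deadweight loss = 1270.5

Pre-subsidy: 693 - 7P = -49 + 3.5P gives P* = 212/3, Q* = 595/3.
With the subsidy, sellers receive Ps = Pb + 33 for each unit, where Pb is the price buyers pay.
Supply in terms of Pb becomes Qs = -49 + 3.5(Pb + 33) = 66.5 + 3.5Pb. Setting this equal to demand: 693 - 7Pb = 66.5 + 3.5Pb, so Pb = 179/3.
Sellers receive Ps = 179/3 + 33 = 278/3; Q' = 693 − 7·(179/3) = 826/3.
The subsidy expands output by 826/3 − 595/3 = 77 past the efficient level; on those units the gap between marginal cost and willingness to pay runs from 0 up to 33.
DWL = ½ × 33 × 77 = 1270.5.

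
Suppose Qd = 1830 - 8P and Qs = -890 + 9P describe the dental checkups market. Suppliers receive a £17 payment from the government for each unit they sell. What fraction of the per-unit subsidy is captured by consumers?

Pre-subsidy: 1830 - 8P = -890 + 9P gives P* = 160, Q* = 550.
With the subsidy, sellers receive Ps = Pb + 17 for each unit, where Pb is the price buyers pay.
Supply in terms of Pb becomes Qs = -890 + 9(Pb + 17) = -737 + 9Pb. Setting this equal to demand: 1830 - 8Pb = -737 + 9Pb, so Pb = 151.
Sellers receive Ps = 151 + 17 = 168; Q' = 1830 − 8·151 = 622.
Buyers' price falls by P* − Pb = 160 − 151 = 9; sellers' price rises by Ps − P* = 168 − 160 = 8.
So consumers capture 9/17 = 9/17 of each unit of subsidy.

Consumer share = 9/17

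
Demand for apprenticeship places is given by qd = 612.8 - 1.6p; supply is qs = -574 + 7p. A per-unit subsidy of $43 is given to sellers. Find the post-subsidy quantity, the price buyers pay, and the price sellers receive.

Pre-subsidy: 612.8 - 1.6p = -574 + 7p gives p* = 138, q* = 392.
With the subsidy, sellers receive ps = pb + 43 for each unit, where pb is the price buyers pay.
Supply in terms of pb becomes qs = -574 + 7(pb + 43) = -273 + 7pb. Setting this equal to demand: 612.8 - 1.6pb = -273 + 7pb, so pb = 103.
Sellers receive ps = 103 + 43 = 146; q' = 612.8 − 1.6·103 = 448.

q' = 448; buyers pay $103; sellers receive $146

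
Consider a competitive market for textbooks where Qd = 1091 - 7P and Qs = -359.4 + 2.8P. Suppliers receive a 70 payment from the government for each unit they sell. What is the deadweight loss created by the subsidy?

Deadweight loss = 4900

Pre-subsidy: 1091 - 7P = -359.4 + 2.8P gives P* = 148, Q* = 55.
With the subsidy, sellers receive Ps = Pb + 70 for each unit, where Pb is the price buyers pay.
Supply in terms of Pb becomes Qs = -359.4 + 2.8(Pb + 70) = -163.4 + 2.8Pb. Setting this equal to demand: 1091 - 7Pb = -163.4 + 2.8Pb, so Pb = 128.
Sellers receive Ps = 128 + 70 = 198; Q' = 1091 − 7·128 = 195.
The subsidy expands output by 195 − 55 = 140 past the efficient level; on those units the gap between marginal cost and willingness to pay runs from 0 up to 70.
DWL = ½ × 70 × 140 = 4900.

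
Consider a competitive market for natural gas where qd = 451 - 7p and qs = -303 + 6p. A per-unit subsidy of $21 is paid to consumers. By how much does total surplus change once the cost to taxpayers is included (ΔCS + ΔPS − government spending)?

Pre-subsidy: 451 - 7p = -303 + 6p gives p* = 58, q* = 45.
With the rebate, buyers effectively pay pb = ps − 21, where ps is the price sellers receive.
Demand in terms of ps becomes qd = 451 − 7(ps − 21) = 598 - 7ps. Setting this equal to supply: 598 - 7ps = -303 + 6ps, so ps = 901/13.
Buyers pay pb = 901/13 − 21 = 628/13; q' = -303 + 6·(901/13) = 1467/13.
ΔCS = ½(45 + 1467/13)(58 − 628/13) = 129276/169; ΔPS = ½(45 + 1467/13)(901/13 − 58) = 150822/169.
Government spending = 21 × 1467/13 = 30807/13.
Net change = 129276/169 + 150822/169 − 30807/13 = -9261/13. The loss equals the DWL triangle ½·21·882/13.

Net change in total surplus = -9261/13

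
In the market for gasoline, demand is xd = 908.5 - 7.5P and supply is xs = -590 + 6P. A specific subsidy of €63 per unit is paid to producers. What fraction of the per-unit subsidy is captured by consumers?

Pre-subsidy: 908.5 - 7.5P = -590 + 6P gives P* = 111, x* = 76.
With the subsidy, sellers receive Ps = Pb + 63 for each unit, where Pb is the price buyers pay.
Supply in terms of Pb becomes xs = -590 + 6(Pb + 63) = -212 + 6Pb. Setting this equal to demand: 908.5 - 7.5Pb = -212 + 6Pb, so Pb = 83.
Sellers receive Ps = 83 + 63 = 146; x' = 908.5 − 7.5·83 = 286.
Buyers' price falls by P* − Pb = 111 − 83 = 28; sellers' price rises by Ps − P* = 146 − 111 = 35.
So consumers capture 28/63 = 4/9 of each unit of subsidy.

Consumer share = 4/9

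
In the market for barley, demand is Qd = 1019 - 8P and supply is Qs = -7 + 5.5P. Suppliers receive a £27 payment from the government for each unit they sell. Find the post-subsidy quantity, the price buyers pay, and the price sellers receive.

Q' = 499; buyers pay £65; sellers receive £92

Pre-subsidy: 1019 - 8P = -7 + 5.5P gives P* = 76, Q* = 411.
With the subsidy, sellers receive Ps = Pb + 27 for each unit, where Pb is the price buyers pay.
Supply in terms of Pb becomes Qs = -7 + 5.5(Pb + 27) = 141.5 + 5.5Pb. Setting this equal to demand: 1019 - 8Pb = 141.5 + 5.5Pb, so Pb = 65.
Sellers receive Ps = 65 + 27 = 92; Q' = 1019 − 8·65 = 499.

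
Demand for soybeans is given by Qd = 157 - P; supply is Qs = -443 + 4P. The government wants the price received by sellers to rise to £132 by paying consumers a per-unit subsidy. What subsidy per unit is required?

Required subsidy s = £60 per unit

At a seller price of 132, quantity supplied is -443 + 4·132 = 85.
Buyers absorb 85 only when they pay Pb with 157 − 1·Pb = 85, i.e. Pb = 72.
s = Ps − Pb = 132 − 72 = 60.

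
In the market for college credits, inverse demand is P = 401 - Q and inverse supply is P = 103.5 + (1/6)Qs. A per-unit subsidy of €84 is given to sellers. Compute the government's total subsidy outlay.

Pre-subsidy: 401 - Q = 103.5 + (1/6)Q gives Q* = 255 and P* = 146.
With the subsidy, sellers receive Ps = Pb + 84 for each unit, where Pb is the price buyers pay.
On the curves, Pb = 401 - Q and Ps = 103.5 + (1/6)Q; the wedge Ps − Pb = 84 gives 103.5 + (1/6)Q − (401 - Q) = 84, so Q' = 327.
Then Pb = 401 − 1·327 = 74 and Ps = 103.5 + (1/6)·327 = 158.
Government outlay = subsidy × quantity = 84 × 327 = 27468.

Government cost = €27468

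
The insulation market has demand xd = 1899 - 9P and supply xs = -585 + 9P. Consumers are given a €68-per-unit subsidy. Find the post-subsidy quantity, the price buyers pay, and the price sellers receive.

x' = 963; buyers pay €104; sellers receive €172

Pre-subsidy: 1899 - 9P = -585 + 9P gives P* = 138, x* = 657.
With the rebate, buyers effectively pay Pb = Ps − 68, where Ps is the price sellers receive.
Demand in terms of Ps becomes xd = 1899 − 9(Ps − 68) = 2511 - 9Ps. Setting this equal to supply: 2511 - 9Ps = -585 + 9Ps, so Ps = 172.
Buyers pay Pb = 172 − 68 = 104; x' = -585 + 9·172 = 963.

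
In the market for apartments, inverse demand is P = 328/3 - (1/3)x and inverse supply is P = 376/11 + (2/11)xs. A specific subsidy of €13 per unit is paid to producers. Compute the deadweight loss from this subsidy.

Deadweight loss = 5577/34

Pre-subsidy: 328/3 - (1/3)x = 376/11 + (2/11)x gives x* = 2480/17 and P* = 1032/17.
With the subsidy, sellers receive Ps = Pb + 13 for each unit, where Pb is the price buyers pay.
On the curves, Pb = 328/3 - (1/3)x and Ps = 376/11 + (2/11)x; the wedge Ps − Pb = 13 gives 376/11 + (2/11)x − (328/3 - (1/3)x) = 13, so x' = 2909/17.
Then Pb = 328/3 − (1/3)·(2909/17) = 889/17 and Ps = 376/11 + (2/11)·(2909/17) = 1110/17.
The subsidy expands output by 2909/17 − 2480/17 = 429/17 past the efficient level; on those units the gap between marginal cost and willingness to pay runs from 0 up to 13.
DWL = ½ × 13 × 429/17 = 5577/34.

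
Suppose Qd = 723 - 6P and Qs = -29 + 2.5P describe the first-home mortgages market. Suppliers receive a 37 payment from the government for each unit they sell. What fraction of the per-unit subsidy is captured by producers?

Pre-subsidy: 723 - 6P = -29 + 2.5P gives P* = 1504/17, Q* = 3267/17.
With the subsidy, sellers receive Ps = Pb + 37 for each unit, where Pb is the price buyers pay.
Supply in terms of Pb becomes Qs = -29 + 2.5(Pb + 37) = 63.5 + 2.5Pb. Setting this equal to demand: 723 - 6Pb = 63.5 + 2.5Pb, so Pb = 1319/17.
Sellers receive Ps = 1319/17 + 37 = 1948/17; Q' = 723 − 6·(1319/17) = 4377/17.
Buyers' price falls by P* − Pb = 1504/17 − 1319/17 = 185/17; sellers' price rises by Ps − P* = 1948/17 − 1504/17 = 444/17.
So producers capture (444/17)/37 = 12/17 of each unit of subsidy.

Producer share = 12/17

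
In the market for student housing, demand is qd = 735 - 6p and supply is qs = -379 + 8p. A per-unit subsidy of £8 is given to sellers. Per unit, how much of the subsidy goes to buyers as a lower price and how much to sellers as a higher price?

Pre-subsidy: 735 - 6p = -379 + 8p gives p* = 557/7, q* = 1803/7.
With the subsidy, sellers receive ps = pb + 8 for each unit, where pb is the price buyers pay.
Supply in terms of pb becomes qs = -379 + 8(pb + 8) = -315 + 8pb. Setting this equal to demand: 735 - 6pb = -315 + 8pb, so pb = 75.
Sellers receive ps = 75 + 8 = 83; q' = 735 − 6·75 = 285.
Buyers' price falls by p* − pb = 557/7 − 75 = 32/7; sellers' price rises by ps − p* = 83 − 557/7 = 24/7.

Buyers gain 32/7 per unit; sellers gain 24/7 per unit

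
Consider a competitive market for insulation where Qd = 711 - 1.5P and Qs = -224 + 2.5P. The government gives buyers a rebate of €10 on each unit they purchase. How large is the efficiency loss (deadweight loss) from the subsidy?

Deadweight loss = €46.875

Pre-subsidy: 711 - 1.5P = -224 + 2.5P gives P* = 233.75, Q* = 360.375.
With the rebate, buyers effectively pay Pb = Ps − 10, where Ps is the price sellers receive.
Demand in terms of Ps becomes Qd = 711 − 1.5(Ps − 10) = 726 - 1.5Ps. Setting this equal to supply: 726 - 1.5Ps = -224 + 2.5Ps, so Ps = 237.5.
Buyers pay Pb = 237.5 − 10 = 227.5; Q' = -224 + 2.5·237.5 = 369.75.
The subsidy expands output by 369.75 − 360.375 = 9.375 past the efficient level; on those units the gap between marginal cost and willingness to pay runs from 0 up to 10.
DWL = ½ × 10 × 9.375 = 46.875.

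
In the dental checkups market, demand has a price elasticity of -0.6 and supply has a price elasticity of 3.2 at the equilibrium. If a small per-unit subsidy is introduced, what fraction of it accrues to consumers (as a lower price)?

For a small subsidy around the equilibrium, the benefit split depends on the relative slopes, which at a point are proportional to the elasticities.
Buyer share = εs/(εs + |εd|) = 3.2/(3.2 + 0.6) = 16/19; seller share = |εd|/(εs + |εd|) = 3/19.

Consumer share = 16/19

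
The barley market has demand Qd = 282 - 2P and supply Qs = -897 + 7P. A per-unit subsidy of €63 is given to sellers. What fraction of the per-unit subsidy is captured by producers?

Producer share = 2/9

Pre-subsidy: 282 - 2P = -897 + 7P gives P* = 131, Q* = 20.
With the subsidy, sellers receive Ps = Pb + 63 for each unit, where Pb is the price buyers pay.
Supply in terms of Pb becomes Qs = -897 + 7(Pb + 63) = -456 + 7Pb. Setting this equal to demand: 282 - 2Pb = -456 + 7Pb, so Pb = 82.
Sellers receive Ps = 82 + 63 = 145; Q' = 282 − 2·82 = 118.
Buyers' price falls by P* − Pb = 131 − 82 = 49; sellers' price rises by Ps − P* = 145 − 131 = 14.
So producers capture 14/63 = 2/9 of each unit of subsidy.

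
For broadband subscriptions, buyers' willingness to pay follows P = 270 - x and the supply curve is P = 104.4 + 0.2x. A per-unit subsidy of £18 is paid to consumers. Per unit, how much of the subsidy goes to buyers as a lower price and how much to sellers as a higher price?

Pre-subsidy: 270 - x = 104.4 + 0.2x gives x* = 138 and P* = 132.
With the rebate, buyers effectively pay Pb = Ps − 18, where Ps is the price sellers receive.
On the curves, Pb = 270 - x and Ps = 104.4 + 0.2x; the wedge Ps − Pb = 18 gives 104.4 + 0.2x − (270 - x) = 18, so x' = 153.
Then Pb = 270 − 1·153 = 117 and Ps = 104.4 + 0.2·153 = 135.
Buyers' price falls by P* − Pb = 132 − 117 = 15; sellers' price rises by Ps − P* = 135 − 132 = 3.

Buyers gain £15 per unit; sellers gain £3 per unit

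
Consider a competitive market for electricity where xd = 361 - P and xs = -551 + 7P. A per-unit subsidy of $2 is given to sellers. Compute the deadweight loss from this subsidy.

Pre-subsidy: 361 - P = -551 + 7P gives P* = 114, x* = 247.
With the subsidy, sellers receive Ps = Pb + 2 for each unit, where Pb is the price buyers pay.
Supply in terms of Pb becomes xs = -551 + 7(Pb + 2) = -537 + 7Pb. Setting this equal to demand: 361 - Pb = -537 + 7Pb, so Pb = 112.25.
Sellers receive Ps = 112.25 + 2 = 114.25; x' = 361 − 1·112.25 = 248.75.
The subsidy expands output by 248.75 − 247 = 1.75 past the efficient level; on those units the gap between marginal cost and willingness to pay runs from 0 up to 2.
DWL = ½ × 2 × 1.75 = 1.75.

Deadweight loss = $1.75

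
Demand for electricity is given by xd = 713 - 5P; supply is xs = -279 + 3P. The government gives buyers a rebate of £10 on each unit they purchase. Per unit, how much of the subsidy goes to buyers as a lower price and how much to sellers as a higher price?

Buyers gain £3.75 per unit; sellers gain £6.25 per unit

Pre-subsidy: 713 - 5P = -279 + 3P gives P* = 124, x* = 93.
With the rebate, buyers effectively pay Pb = Ps − 10, where Ps is the price sellers receive.
Demand in terms of Ps becomes xd = 713 − 5(Ps − 10) = 763 - 5Ps. Setting this equal to supply: 763 - 5Ps = -279 + 3Ps, so Ps = 130.25.
Buyers pay Pb = 130.25 − 10 = 120.25; x' = -279 + 3·130.25 = 111.75.
Buyers' price falls by P* − Pb = 124 − 120.25 = 3.75; sellers' price rises by Ps − P* = 130.25 − 124 = 6.25.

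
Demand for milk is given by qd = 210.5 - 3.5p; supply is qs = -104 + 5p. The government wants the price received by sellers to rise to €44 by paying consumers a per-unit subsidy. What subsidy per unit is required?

At a seller price of 44, quantity supplied is -104 + 5·44 = 116.
Buyers absorb 116 only when they pay pb with 210.5 − 3.5·pb = 116, i.e. pb = 27.
s = ps − pb = 44 − 27 = 17.

Required subsidy s = €17 per unit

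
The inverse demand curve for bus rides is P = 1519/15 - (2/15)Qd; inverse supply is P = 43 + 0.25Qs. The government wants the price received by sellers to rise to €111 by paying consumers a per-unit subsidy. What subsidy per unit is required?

At a seller price of 111, quantity supplied is -172 + 4·111 = 272.
Buyers absorb 272 only when they pay Pb = 1519/15 − (2/15)·272 = 65.
s = Ps − Pb = 111 − 65 = 46.

Required subsidy s = €46 per unit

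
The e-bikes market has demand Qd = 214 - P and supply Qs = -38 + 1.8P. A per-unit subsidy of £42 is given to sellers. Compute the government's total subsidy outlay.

Government cost = £6342

Pre-subsidy: 214 - P = -38 + 1.8P gives P* = 90, Q* = 124.
With the subsidy, sellers receive Ps = Pb + 42 for each unit, where Pb is the price buyers pay.
Supply in terms of Pb becomes Qs = -38 + 1.8(Pb + 42) = 37.6 + 1.8Pb. Setting this equal to demand: 214 - Pb = 37.6 + 1.8Pb, so Pb = 63.
Sellers receive Ps = 63 + 42 = 105; Q' = 214 − 1·63 = 151.
Government outlay = subsidy × quantity = 42 × 151 = 6342.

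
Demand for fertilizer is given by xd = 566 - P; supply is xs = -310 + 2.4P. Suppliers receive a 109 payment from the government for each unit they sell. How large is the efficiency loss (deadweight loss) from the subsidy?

Deadweight loss = 71286/17

Pre-subsidy: 566 - P = -310 + 2.4P gives P* = 4380/17, x* = 5242/17.
With the subsidy, sellers receive Ps = Pb + 109 for each unit, where Pb is the price buyers pay.
Supply in terms of Pb becomes xs = -310 + 2.4(Pb + 109) = -48.4 + 2.4Pb. Setting this equal to demand: 566 - Pb = -48.4 + 2.4Pb, so Pb = 3072/17.
Sellers receive Ps = 3072/17 + 109 = 4925/17; x' = 566 − 1·(3072/17) = 6550/17.
The subsidy expands output by 6550/17 − 5242/17 = 1308/17 past the efficient level; on those units the gap between marginal cost and willingness to pay runs from 0 up to 109.
DWL = ½ × 109 × 1308/17 = 71286/17.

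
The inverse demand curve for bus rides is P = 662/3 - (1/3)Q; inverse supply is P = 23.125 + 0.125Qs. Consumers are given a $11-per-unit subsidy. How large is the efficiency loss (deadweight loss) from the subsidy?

Pre-subsidy: 662/3 - (1/3)Q = 23.125 + 0.125Q gives Q* = 431 and P* = 77.
With the rebate, buyers effectively pay Pb = Ps − 11, where Ps is the price sellers receive.
On the curves, Pb = 662/3 - (1/3)Q and Ps = 23.125 + 0.125Q; the wedge Ps − Pb = 11 gives 23.125 + 0.125Q − (662/3 - (1/3)Q) = 11, so Q' = 455.
Then Pb = 662/3 − (1/3)·455 = 69 and Ps = 23.125 + 0.125·455 = 80.
The subsidy expands output by 455 − 431 = 24 past the efficient level; on those units the gap between marginal cost and willingness to pay runs from 0 up to 11.
DWL = ½ × 11 × 24 = 132.

Deadweight loss = $132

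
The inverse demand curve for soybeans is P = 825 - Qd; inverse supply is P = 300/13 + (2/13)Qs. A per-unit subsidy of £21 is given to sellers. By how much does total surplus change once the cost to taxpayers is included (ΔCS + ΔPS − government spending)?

Pre-subsidy: 825 - Q = 300/13 + (2/13)Q gives Q* = 695 and P* = 130.
With the subsidy, sellers receive Ps = Pb + 21 for each unit, where Pb is the price buyers pay.
On the curves, Pb = 825 - Q and Ps = 300/13 + (2/13)Q; the wedge Ps − Pb = 21 gives 300/13 + (2/13)Q − (825 - Q) = 21, so Q' = 713.2.
Then Pb = 825 − 1·713.2 = 111.8 and Ps = 300/13 + (2/13)·713.2 = 132.8.
ΔCS = ½(695 + 713.2)(130 − 111.8) = 12814.62; ΔPS = ½(695 + 713.2)(132.8 − 130) = 1971.48.
Government spending = 21 × 713.2 = 14977.2.
Net change = 12814.62 + 1971.48 − 14977.2 = -191.1. The loss equals the DWL triangle ½·21·18.2.

Net change in total surplus = -£191.1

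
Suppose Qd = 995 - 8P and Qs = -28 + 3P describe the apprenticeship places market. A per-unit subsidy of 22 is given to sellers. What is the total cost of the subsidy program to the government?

Government cost = 6578

Pre-subsidy: 995 - 8P = -28 + 3P gives P* = 93, Q* = 251.
With the subsidy, sellers receive Ps = Pb + 22 for each unit, where Pb is the price buyers pay.
Supply in terms of Pb becomes Qs = -28 + 3(Pb + 22) = 38 + 3Pb. Setting this equal to demand: 995 - 8Pb = 38 + 3Pb, so Pb = 87.
Sellers receive Ps = 87 + 22 = 109; Q' = 995 − 8·87 = 299.
Government outlay = subsidy × quantity = 22 × 299 = 6578.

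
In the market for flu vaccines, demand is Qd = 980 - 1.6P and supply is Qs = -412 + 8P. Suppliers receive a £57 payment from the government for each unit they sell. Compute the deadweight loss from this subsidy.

Pre-subsidy: 980 - 1.6P = -412 + 8P gives P* = 145, Q* = 748.
With the subsidy, sellers receive Ps = Pb + 57 for each unit, where Pb is the price buyers pay.
Supply in terms of Pb becomes Qs = -412 + 8(Pb + 57) = 44 + 8Pb. Setting this equal to demand: 980 - 1.6Pb = 44 + 8Pb, so Pb = 97.5.
Sellers receive Ps = 97.5 + 57 = 154.5; Q' = 980 − 1.6·97.5 = 824.
The subsidy expands output by 824 − 748 = 76 past the efficient level; on those units the gap between marginal cost and willingness to pay runs from 0 up to 57.
DWL = ½ × 57 × 76 = 2166.

Deadweight loss = £2166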